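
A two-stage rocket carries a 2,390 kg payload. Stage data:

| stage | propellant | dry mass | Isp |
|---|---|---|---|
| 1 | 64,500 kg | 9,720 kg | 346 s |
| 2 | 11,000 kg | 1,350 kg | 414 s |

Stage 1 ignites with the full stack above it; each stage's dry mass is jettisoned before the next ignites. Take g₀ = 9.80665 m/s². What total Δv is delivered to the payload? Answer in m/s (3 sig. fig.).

Δv ≈ 9950 m/s

Ignition mass of stage 1 = 64,500+9,720 + 11,000+1,350 + 2,390 = 88,960 kg.
Stage 1: m₀ = 88,960 kg, m_f = 88,960 − 64,500 = 24,460 kg; Δv = 346×9.80665×ln(3.637) = 3393.1×1.2911 ≈ 4381 m/s.
Stage 2: m₀ = 14,740 kg, m_f = 14,740 − 11,000 = 3,740 kg; Δv = 414×9.80665×ln(3.941) = 4060.0×1.3715 ≈ 5568 m/s.
Total Δv = 4381 + 5568 = 9949 m/s.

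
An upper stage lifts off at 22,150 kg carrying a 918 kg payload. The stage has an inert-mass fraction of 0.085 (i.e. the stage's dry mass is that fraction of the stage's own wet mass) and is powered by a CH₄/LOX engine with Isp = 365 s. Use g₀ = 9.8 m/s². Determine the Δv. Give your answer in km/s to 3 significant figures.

Δv ≈ 7.50 km/s

Stage wet mass = m₀ − payload = 22,150 − 918 = 21,232 kg.
Stage dry mass = ε × stage wet mass = 0.085 × 21,232 = 1,804.72 kg.
Burnout mass m_f = stage dry + payload = 1,804.72 + 918 = 2,722.72 kg.
v_e = Isp · g₀ = 365 × 9.8 = 3577.0 m/s.
Rocket equation: Δv = v_e · ln(22,150/2,722.72) = 3577.0 × ln(8.135) = 3577.0 × 2.0962 ≈ 7498 m/s.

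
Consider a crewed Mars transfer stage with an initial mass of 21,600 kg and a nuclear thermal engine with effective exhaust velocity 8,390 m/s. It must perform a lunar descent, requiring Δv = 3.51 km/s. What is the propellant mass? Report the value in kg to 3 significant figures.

propellant mass ≈ 7380 kg

m₀/m_f = exp(Δv / v_e) = exp(3510 / 8390.0) = exp(0.4184) = 1.5195.
m_f = 21,600 / 1.5195 = 14,215.2 kg, so propellant = m₀ − m_f = 21,600 − 14,215.2 = 7,384.8 kg.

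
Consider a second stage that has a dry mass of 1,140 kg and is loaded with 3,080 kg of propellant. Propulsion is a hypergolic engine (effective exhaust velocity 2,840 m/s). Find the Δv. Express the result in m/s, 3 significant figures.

m₀ = m_dry + m_prop = 1,140 + 3,080 = 4,220 kg.
By the Tsiolkovsky rocket equation, Δv = v_e · ln(m₀/m_f) = 2840.0 × ln(3.702) = 2840.0 × 1.3088 ≈ 3717.0 m/s.

Δv ≈ 3720 m/s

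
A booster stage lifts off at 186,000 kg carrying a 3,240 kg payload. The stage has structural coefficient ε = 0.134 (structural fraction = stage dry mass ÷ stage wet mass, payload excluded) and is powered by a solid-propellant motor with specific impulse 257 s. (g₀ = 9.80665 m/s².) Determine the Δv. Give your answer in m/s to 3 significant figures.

Stage wet mass = m₀ − payload = 186,000 − 3,240 = 182,760 kg.
Stage dry mass = ε × stage wet mass = 0.134 × 182,760 = 24,489.8 kg.
Burnout mass m_f = stage dry + payload = 24,489.8 + 3,240 = 27,729.8 kg.
v_e = Isp · g₀ = 257 × 9.80665 = 2520.3 m/s.
Δv = v_e · ln(186,000/27,729.8) = 2520.3 × ln(6.708) = 2520.3 × 1.9032 ≈ 4797 m/s.

Δv ≈ 4800 m/s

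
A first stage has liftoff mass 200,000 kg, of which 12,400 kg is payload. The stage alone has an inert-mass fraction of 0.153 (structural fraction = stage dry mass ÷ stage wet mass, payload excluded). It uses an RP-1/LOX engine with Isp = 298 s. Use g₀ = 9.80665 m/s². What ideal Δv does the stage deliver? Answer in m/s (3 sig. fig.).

Stage wet mass = m₀ − payload = 200,000 − 12,400 = 187,600 kg.
Stage dry mass = ε × stage wet mass = 0.153 × 187,600 = 28,702.8 kg.
Burnout mass m_f = stage dry + payload = 28,702.8 + 12,400 = 41,102.8 kg.
v_e = Isp · g₀ = 298 × 9.80665 = 2922.4 m/s.
Rocket equation: Δv = v_e · ln(200,000/41,102.8) = 2922.4 × ln(4.866) = 2922.4 × 1.5822 ≈ 4624 m/s.

Δv ≈ 4620 m/s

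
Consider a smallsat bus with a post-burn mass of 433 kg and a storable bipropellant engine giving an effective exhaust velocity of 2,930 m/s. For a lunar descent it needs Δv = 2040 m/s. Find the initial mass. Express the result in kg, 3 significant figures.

initial mass ≈ 869 kg

Using Δv = v_e ln(m₀/m_f): m₀/m_f = exp(Δv / v_e) = exp(2040 / 2930.0) = exp(0.6962) = 2.0062.
m₀ = m_f × 2.0062 = 433 × 2.0062 = 868.685 kg.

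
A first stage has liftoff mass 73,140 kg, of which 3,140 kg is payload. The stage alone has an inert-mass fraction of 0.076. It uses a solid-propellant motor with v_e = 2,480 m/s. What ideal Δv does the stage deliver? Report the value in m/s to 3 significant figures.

Stage wet mass = m₀ − payload = 73,140 − 3,140 = 70,000 kg.
Stage dry mass = ε × stage wet mass = 0.076 × 70,000 = 5,320 kg.
Burnout mass m_f = stage dry + payload = 5,320 + 3,140 = 8,460 kg.
Using Δv = v_e ln(m₀/m_f): Δv = v_e · ln(73,140/8,460) = 2480.0 × ln(8.645) = 2480.0 × 2.1570 ≈ 5349 m/s.

Δv ≈ 5350 m/s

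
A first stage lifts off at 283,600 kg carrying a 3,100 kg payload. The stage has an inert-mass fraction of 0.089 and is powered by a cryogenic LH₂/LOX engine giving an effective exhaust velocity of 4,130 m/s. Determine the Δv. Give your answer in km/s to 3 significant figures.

Δv ≈ 9.55 km/s

Stage wet mass = m₀ − payload = 283,600 − 3,100 = 280,500 kg.
Stage dry mass = ε × stage wet mass = 0.089 × 280,500 = 24,964.5 kg.
Burnout mass m_f = stage dry + payload = 24,964.5 + 3,100 = 28,064.5 kg.
Rocket equation: Δv = v_e · ln(283,600/28,064.5) = 4130.0 × ln(10.11) = 4130.0 × 2.3131 ≈ 9553 m/s.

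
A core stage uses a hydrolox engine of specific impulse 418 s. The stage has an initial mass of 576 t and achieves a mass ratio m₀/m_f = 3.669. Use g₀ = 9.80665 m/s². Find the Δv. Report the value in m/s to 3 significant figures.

v_e = Isp · g₀ = 418 × 9.80665 = 4099.2 m/s.
Using Δv = v_e ln(m₀/m_f): Δv = v_e · ln(3.669) = 4099.2 × 1.2999 ≈ 5328.6 m/s.

Δv ≈ 5330 m/s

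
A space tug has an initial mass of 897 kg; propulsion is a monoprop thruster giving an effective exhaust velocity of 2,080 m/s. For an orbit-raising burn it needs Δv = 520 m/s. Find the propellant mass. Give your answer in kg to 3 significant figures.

propellant mass ≈ 198 kg

By the Tsiolkovsky rocket equation, m₀/m_f = exp(Δv / v_e) = exp(520 / 2080.0) = exp(0.2500) = 1.2840.
m_f = 897 / 1.2840 = 698.598 kg, so propellant = m₀ − m_f = 897 − 698.598 = 198.402 kg.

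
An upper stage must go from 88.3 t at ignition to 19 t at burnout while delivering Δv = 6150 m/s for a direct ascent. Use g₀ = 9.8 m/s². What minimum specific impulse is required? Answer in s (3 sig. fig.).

ln(m₀/m_f) = ln(88300/19000) = ln(4.647) = 1.5363.
From the ideal rocket equation, v_e = Δv / ln(m₀/m_f) = 6150 / 1.5363 = 4003.1 m/s.
Isp = v_e / g₀ = 4003.1 / 9.8 = 408.5 s.

Isp ≈ 408 s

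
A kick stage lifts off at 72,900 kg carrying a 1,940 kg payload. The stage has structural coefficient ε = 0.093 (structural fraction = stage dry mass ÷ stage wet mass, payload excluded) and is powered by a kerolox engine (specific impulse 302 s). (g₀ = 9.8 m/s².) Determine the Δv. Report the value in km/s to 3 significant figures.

Δv ≈ 6.35 km/s

Stage wet mass = m₀ − payload = 72,900 − 1,940 = 70,960 kg.
Stage dry mass = ε × stage wet mass = 0.093 × 70,960 = 6,599.28 kg.
Burnout mass m_f = stage dry + payload = 6,599.28 + 1,940 = 8,539.28 kg.
v_e = Isp · g₀ = 302 × 9.8 = 2959.6 m/s.
Rocket equation: Δv = v_e · ln(72,900/8,539.28) = 2959.6 × ln(8.537) = 2959.6 × 2.1444 ≈ 6347 m/s.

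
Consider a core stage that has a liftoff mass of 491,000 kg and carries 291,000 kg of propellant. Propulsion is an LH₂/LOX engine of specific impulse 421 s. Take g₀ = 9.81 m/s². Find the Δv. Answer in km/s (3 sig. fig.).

Δv ≈ 3.71 km/s

v_e = Isp · g₀ = 421 × 9.81 = 4130.0 m/s.
m_f = m₀ − m_prop = 491,000 − 291,000 = 200,000 kg.
From the ideal rocket equation, Δv = v_e · ln(m₀/m_f) = 4130.0 × ln(2.455) = 4130.0 × 0.8981 ≈ 3709.3 m/s.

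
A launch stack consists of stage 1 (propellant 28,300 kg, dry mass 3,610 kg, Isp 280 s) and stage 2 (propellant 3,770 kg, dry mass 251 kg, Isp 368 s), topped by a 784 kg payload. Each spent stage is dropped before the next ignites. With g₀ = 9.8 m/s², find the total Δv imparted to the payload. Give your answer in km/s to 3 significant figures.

Ignition mass of stage 1 = 28,300+3,610 + 3,770+251 + 784 = 36,715 kg.
Stage 1: m₀ = 36,715 kg, m_f = 36,715 − 28,300 = 8,415 kg; Δv = 280×9.8×ln(4.363) = 2744.0×1.4732 ≈ 4042 m/s.
Stage 2: m₀ = 4,805 kg, m_f = 4,805 − 3,770 = 1,035 kg; Δv = 368×9.8×ln(4.643) = 3606.4×1.5353 ≈ 5537 m/s.
Total Δv = 4042 + 5537 = 9579 m/s.

Δv ≈ 9.58 km/s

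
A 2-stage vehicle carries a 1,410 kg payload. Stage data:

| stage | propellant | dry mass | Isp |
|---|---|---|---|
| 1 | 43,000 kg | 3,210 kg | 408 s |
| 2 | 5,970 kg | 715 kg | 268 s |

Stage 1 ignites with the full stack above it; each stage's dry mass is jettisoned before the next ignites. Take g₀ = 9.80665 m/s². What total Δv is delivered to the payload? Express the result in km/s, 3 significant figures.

Δv ≈ 9.79 km/s

Ignition mass of stage 1 = 43,000+3,210 + 5,970+715 + 1,410 = 54,305 kg.
Stage 1: m₀ = 54,305 kg, m_f = 54,305 − 43,000 = 11,305 kg; Δv = 408×9.80665×ln(4.804) = 4001.1×1.5694 ≈ 6279 m/s.
Stage 2: m₀ = 8,095 kg, m_f = 8,095 − 5,970 = 2,125 kg; Δv = 268×9.80665×ln(3.809) = 2628.2×1.3375 ≈ 3515 m/s.
Total Δv = 6279 + 3515 = 9794 m/s.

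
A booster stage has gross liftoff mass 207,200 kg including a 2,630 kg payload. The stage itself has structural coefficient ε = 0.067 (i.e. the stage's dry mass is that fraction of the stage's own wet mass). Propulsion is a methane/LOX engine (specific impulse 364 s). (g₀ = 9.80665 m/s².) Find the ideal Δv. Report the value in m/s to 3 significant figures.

Stage wet mass = m₀ − payload = 207,200 − 2,630 = 204,570 kg.
Stage dry mass = ε × stage wet mass = 0.067 × 204,570 = 13,706.2 kg.
Burnout mass m_f = stage dry + payload = 13,706.2 + 2,630 = 16,336.2 kg.
v_e = Isp · g₀ = 364 × 9.80665 = 3569.6 m/s.
Δv = v_e · ln(207,200/16,336.2) = 3569.6 × ln(12.68) = 3569.6 × 2.5403 ≈ 9068 m/s.

Δv ≈ 9070 m/s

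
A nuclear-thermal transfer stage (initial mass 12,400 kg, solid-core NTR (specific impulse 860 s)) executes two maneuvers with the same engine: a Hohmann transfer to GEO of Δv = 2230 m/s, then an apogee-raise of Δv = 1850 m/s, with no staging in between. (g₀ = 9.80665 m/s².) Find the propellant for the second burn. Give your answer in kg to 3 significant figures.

propellant for the second burn ≈ 1870 kg

v_e = Isp · g₀ = 860 × 9.80665 = 8433.7 m/s.
After the first burn: m = 12400 × exp(−2230/8433.7) = 12400 × 0.76766 = 9,518.98 kg.
After the second burn: m = 9,518.98 × exp(−1850/8433.7) = 9,518.98 × 0.80303 = 7,644.03 kg.
Second-burn propellant = 9,518.98 − 7,644.03 = 1,874.95 kg.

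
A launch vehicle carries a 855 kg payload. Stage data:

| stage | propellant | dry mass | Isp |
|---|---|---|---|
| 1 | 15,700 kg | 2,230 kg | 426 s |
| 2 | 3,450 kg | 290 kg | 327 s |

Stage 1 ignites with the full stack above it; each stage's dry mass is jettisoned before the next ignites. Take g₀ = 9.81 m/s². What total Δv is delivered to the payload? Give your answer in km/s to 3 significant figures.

Ignition mass of stage 1 = 15,700+2,230 + 3,450+290 + 855 = 22,525 kg.
Stage 1: m₀ = 22,525 kg, m_f = 22,525 − 15,700 = 6,825 kg; Δv = 426×9.81×ln(3.3) = 4179.1×1.1940 ≈ 4990 m/s.
Stage 2: m₀ = 4,595 kg, m_f = 4,595 − 3,450 = 1,145 kg; Δv = 327×9.81×ln(4.013) = 3207.9×1.3896 ≈ 4458 m/s.
Total Δv = 4990 + 4458 = 9448 m/s.

Δv ≈ 9.45 km/s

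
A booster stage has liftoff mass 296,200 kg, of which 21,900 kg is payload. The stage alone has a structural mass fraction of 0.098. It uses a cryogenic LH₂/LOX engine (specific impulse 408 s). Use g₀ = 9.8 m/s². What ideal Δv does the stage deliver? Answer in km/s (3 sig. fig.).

Stage wet mass = m₀ − payload = 296,200 − 21,900 = 274,300 kg.
Stage dry mass = ε × stage wet mass = 0.098 × 274,300 = 26,881.4 kg.
Burnout mass m_f = stage dry + payload = 26,881.4 + 21,900 = 48,781.4 kg.
v_e = Isp · g₀ = 408 × 9.8 = 3998.4 m/s.
Δv = v_e · ln(296,200/48,781.4) = 3998.4 × ln(6.072) = 3998.4 × 1.8037 ≈ 7212 m/s.

Δv ≈ 7.21 km/s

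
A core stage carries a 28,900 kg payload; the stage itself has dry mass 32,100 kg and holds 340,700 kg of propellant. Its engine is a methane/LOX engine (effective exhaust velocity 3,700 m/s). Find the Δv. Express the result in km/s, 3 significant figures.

m₀ = payload + dry + propellant = 28,900 + 32,100 + 340,700 = 401,700 kg.
m_f = payload + dry = 28,900 + 32,100 = 61,000 kg.
By the Tsiolkovsky rocket equation, Δv = v_e · ln(m₀/m_f) = 3700.0 × ln(6.585) = 3700.0 × 1.8848 ≈ 6973.9 m/s.

Δv ≈ 6.97 km/s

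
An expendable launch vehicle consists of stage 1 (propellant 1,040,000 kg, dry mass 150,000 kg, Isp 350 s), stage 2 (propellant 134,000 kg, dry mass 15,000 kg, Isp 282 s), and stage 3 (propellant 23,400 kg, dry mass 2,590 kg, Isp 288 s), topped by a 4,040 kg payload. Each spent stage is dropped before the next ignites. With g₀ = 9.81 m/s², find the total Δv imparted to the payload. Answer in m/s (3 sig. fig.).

Δv ≈ 13000 m/s

Ignition mass of stage 1 = 1,040,000+150,000 + 134,000+15,000 + 23,400+2,590 + 4,040 = 1,369,030 kg.
Stage 1: m₀ = 1,369,030 kg, m_f = 1,369,030 − 1,040,000 = 329,030 kg; Δv = 350×9.81×ln(4.161) = 3433.5×1.4257 ≈ 4895 m/s.
Stage 2: m₀ = 179,030 kg, m_f = 179,030 − 134,000 = 45,030 kg; Δv = 282×9.81×ln(3.976) = 2766.4×1.3802 ≈ 3818 m/s.
Stage 3: m₀ = 30,030 kg, m_f = 30,030 − 23,400 = 6,630 kg; Δv = 288×9.81×ln(4.529) = 2825.3×1.5106 ≈ 4268 m/s.
Total Δv = 4895 + 3818 + 4268 = 12981 m/s.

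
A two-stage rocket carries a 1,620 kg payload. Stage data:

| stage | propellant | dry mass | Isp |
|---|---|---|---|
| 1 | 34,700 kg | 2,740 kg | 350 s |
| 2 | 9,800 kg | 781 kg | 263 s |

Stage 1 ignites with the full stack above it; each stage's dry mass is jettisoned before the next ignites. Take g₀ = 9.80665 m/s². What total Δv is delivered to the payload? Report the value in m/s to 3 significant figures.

Δv ≈ 8310 m/s

Ignition mass of stage 1 = 34,700+2,740 + 9,800+781 + 1,620 = 49,641 kg.
Stage 1: m₀ = 49,641 kg, m_f = 49,641 − 34,700 = 14,941 kg; Δv = 350×9.80665×ln(3.322) = 3432.3×1.2007 ≈ 4121 m/s.
Stage 2: m₀ = 12,201 kg, m_f = 12,201 − 9,800 = 2,401 kg; Δv = 263×9.80665×ln(5.082) = 2579.1×1.6256 ≈ 4193 m/s.
Total Δv = 4121 + 4193 = 8314 m/s.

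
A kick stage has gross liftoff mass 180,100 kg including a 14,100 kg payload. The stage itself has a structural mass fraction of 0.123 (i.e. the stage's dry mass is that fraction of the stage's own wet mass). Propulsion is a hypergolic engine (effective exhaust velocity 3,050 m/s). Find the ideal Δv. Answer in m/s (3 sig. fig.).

Δv ≈ 5040 m/s

Stage wet mass = m₀ − payload = 180,100 − 14,100 = 166,000 kg.
Stage dry mass = ε × stage wet mass = 0.123 × 166,000 = 20,418 kg.
Burnout mass m_f = stage dry + payload = 20,418 + 14,100 = 34,518 kg.
From the ideal rocket equation, Δv = v_e · ln(180,100/34,518) = 3050.0 × ln(5.218) = 3050.0 × 1.6520 ≈ 5039 m/s.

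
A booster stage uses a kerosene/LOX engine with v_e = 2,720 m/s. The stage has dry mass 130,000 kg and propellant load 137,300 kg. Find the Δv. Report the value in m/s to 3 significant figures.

Δv ≈ 1960 m/s

m₀ = m_dry + m_prop = 130,000 + 137,300 = 267,300 kg.
From the ideal rocket equation, Δv = v_e · ln(m₀/m_f) = 2720.0 × ln(2.056) = 2720.0 × 0.7208 ≈ 1960.7 m/s.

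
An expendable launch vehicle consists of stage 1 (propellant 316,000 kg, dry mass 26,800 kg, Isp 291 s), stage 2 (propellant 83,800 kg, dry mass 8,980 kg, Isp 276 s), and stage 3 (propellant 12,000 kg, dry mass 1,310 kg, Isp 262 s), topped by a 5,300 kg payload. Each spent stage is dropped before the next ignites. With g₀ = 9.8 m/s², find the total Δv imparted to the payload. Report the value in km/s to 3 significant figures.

Δv ≈ 9.83 km/s

Ignition mass of stage 1 = 316,000+26,800 + 83,800+8,980 + 12,000+1,310 + 5,300 = 454,190 kg.
Stage 1: m₀ = 454,190 kg, m_f = 454,190 − 316,000 = 138,190 kg; Δv = 291×9.8×ln(3.287) = 2851.8×1.1899 ≈ 3393 m/s.
Stage 2: m₀ = 111,390 kg, m_f = 111,390 − 83,800 = 27,590 kg; Δv = 276×9.8×ln(4.037) = 2704.8×1.3956 ≈ 3775 m/s.
Stage 3: m₀ = 18,610 kg, m_f = 18,610 − 12,000 = 6,610 kg; Δv = 262×9.8×ln(2.815) = 2567.6×1.0351 ≈ 2658 m/s.
Total Δv = 3393 + 3775 + 2658 = 9826 m/s.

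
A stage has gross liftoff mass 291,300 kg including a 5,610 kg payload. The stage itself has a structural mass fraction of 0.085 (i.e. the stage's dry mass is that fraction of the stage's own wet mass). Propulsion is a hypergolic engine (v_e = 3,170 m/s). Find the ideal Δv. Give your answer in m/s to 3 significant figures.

Δv ≈ 7220 m/s

Stage wet mass = m₀ − payload = 291,300 − 5,610 = 285,690 kg.
Stage dry mass = ε × stage wet mass = 0.085 × 285,690 = 24,283.7 kg.
Burnout mass m_f = stage dry + payload = 24,283.7 + 5,610 = 29,893.7 kg.
Using Δv = v_e ln(m₀/m_f): Δv = v_e · ln(291,300/29,893.7) = 3170.0 × ln(9.745) = 3170.0 × 2.2767 ≈ 7217 m/s.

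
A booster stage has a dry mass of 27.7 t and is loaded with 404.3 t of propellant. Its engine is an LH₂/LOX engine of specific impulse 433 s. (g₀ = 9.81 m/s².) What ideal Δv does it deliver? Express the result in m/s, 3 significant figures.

Δv ≈ 11700 m/s

v_e = Isp · g₀ = 433 × 9.81 = 4247.7 m/s.
m₀ = m_dry + m_prop = 27.7 + 404.3 = 432 t.
From the ideal rocket equation, Δv = v_e · ln(m₀/m_f) = 4247.7 × ln(15.6) = 4247.7 × 2.7470 ≈ 11668.5 m/s.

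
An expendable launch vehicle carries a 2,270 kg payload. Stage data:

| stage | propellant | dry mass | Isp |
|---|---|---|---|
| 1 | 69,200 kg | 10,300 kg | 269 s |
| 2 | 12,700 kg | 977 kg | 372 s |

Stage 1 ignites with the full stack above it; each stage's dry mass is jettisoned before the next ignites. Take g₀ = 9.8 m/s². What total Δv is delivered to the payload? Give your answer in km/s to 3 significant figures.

Ignition mass of stage 1 = 69,200+10,300 + 12,700+977 + 2,270 = 95,447 kg.
Stage 1: m₀ = 95,447 kg, m_f = 95,447 − 69,200 = 26,247 kg; Δv = 269×9.8×ln(3.636) = 2636.2×1.2910 ≈ 3403 m/s.
Stage 2: m₀ = 15,947 kg, m_f = 15,947 − 12,700 = 3,247 kg; Δv = 372×9.8×ln(4.911) = 3645.6×1.5915 ≈ 5802 m/s.
Total Δv = 3403 + 5802 = 9205 m/s.

Δv ≈ 9.21 km/s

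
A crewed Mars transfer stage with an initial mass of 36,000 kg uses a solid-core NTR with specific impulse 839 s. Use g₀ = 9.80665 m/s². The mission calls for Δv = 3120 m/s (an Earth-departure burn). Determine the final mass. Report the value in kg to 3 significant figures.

v_e = Isp · g₀ = 839 × 9.80665 = 8227.8 m/s.
Rocket equation: m₀/m_f = exp(Δv / v_e) = exp(3120 / 8227.8) = exp(0.3792) = 1.4611.
m_f = m₀ / 1.4611 = 36,000 / 1.4611 = 24,639 kg.

final mass ≈ 24600 kg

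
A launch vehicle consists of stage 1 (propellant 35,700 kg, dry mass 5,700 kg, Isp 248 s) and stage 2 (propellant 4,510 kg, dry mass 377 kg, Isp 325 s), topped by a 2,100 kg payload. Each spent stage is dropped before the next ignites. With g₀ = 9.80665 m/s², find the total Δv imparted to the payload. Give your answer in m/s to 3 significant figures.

Δv ≈ 6560 m/s

Ignition mass of stage 1 = 35,700+5,700 + 4,510+377 + 2,100 = 48,387 kg.
Stage 1: m₀ = 48,387 kg, m_f = 48,387 − 35,700 = 12,687 kg; Δv = 248×9.80665×ln(3.814) = 2432.0×1.3387 ≈ 3256 m/s.
Stage 2: m₀ = 6,987 kg, m_f = 6,987 − 4,510 = 2,477 kg; Δv = 325×9.80665×ln(2.821) = 3187.2×1.0370 ≈ 3305 m/s.
Total Δv = 3256 + 3305 = 6561 m/s.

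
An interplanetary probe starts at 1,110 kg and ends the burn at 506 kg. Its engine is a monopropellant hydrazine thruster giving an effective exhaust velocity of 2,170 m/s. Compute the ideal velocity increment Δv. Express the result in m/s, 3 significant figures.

Δv ≈ 1700 m/s

Using Δv = v_e ln(m₀/m_f): Δv = v_e · ln(m₀/m_f) = 2170.0 × ln(2.194) = 2170.0 × 0.7856 ≈ 1704.7 m/s.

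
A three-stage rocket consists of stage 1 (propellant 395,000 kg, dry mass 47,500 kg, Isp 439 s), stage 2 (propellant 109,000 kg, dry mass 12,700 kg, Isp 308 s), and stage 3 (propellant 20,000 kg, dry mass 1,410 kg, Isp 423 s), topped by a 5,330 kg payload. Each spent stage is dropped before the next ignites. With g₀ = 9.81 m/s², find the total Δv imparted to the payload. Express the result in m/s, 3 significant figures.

Ignition mass of stage 1 = 395,000+47,500 + 109,000+12,700 + 20,000+1,410 + 5,330 = 590,940 kg.
Stage 1: m₀ = 590,940 kg, m_f = 590,940 − 395,000 = 195,940 kg; Δv = 439×9.81×ln(3.016) = 4306.6×1.1039 ≈ 4754 m/s.
Stage 2: m₀ = 148,440 kg, m_f = 148,440 − 109,000 = 39,440 kg; Δv = 308×9.81×ln(3.764) = 3021.5×1.3254 ≈ 4005 m/s.
Stage 3: m₀ = 26,740 kg, m_f = 26,740 − 20,000 = 6,740 kg; Δv = 423×9.81×ln(3.967) = 4149.6×1.3781 ≈ 5719 m/s.
Total Δv = 4754 + 4005 + 5719 = 14478 m/s.

Δv ≈ 14500 m/s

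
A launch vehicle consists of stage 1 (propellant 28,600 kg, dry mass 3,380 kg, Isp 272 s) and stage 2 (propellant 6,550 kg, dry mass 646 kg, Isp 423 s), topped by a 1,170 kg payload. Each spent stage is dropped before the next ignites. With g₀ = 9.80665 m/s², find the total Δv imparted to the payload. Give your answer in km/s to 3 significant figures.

Δv ≈ 9.63 km/s

Ignition mass of stage 1 = 28,600+3,380 + 6,550+646 + 1,170 = 40,346 kg.
Stage 1: m₀ = 40,346 kg, m_f = 40,346 − 28,600 = 11,746 kg; Δv = 272×9.80665×ln(3.435) = 2667.4×1.2340 ≈ 3292 m/s.
Stage 2: m₀ = 8,366 kg, m_f = 8,366 − 6,550 = 1,816 kg; Δv = 423×9.80665×ln(4.607) = 4148.2×1.5275 ≈ 6337 m/s.
Total Δv = 3292 + 6337 = 9629 m/s.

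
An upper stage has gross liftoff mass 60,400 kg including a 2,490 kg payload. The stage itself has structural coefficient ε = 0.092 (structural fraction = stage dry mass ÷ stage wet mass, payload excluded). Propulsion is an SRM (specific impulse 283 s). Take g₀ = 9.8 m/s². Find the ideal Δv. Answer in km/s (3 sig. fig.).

Stage wet mass = m₀ − payload = 60,400 − 2,490 = 57,910 kg.
Stage dry mass = ε × stage wet mass = 0.092 × 57,910 = 5,327.72 kg.
Burnout mass m_f = stage dry + payload = 5,327.72 + 2,490 = 7,817.72 kg.
v_e = Isp · g₀ = 283 × 9.8 = 2773.4 m/s.
Δv = v_e · ln(60,400/7,817.72) = 2773.4 × ln(7.726) = 2773.4 × 2.0446 ≈ 5670 m/s.

Δv ≈ 5.67 km/s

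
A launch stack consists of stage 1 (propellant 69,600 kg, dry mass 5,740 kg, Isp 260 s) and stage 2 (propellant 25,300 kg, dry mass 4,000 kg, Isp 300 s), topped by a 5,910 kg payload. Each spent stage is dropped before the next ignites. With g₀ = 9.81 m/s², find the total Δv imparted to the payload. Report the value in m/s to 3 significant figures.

Ignition mass of stage 1 = 69,600+5,740 + 25,300+4,000 + 5,910 = 110,550 kg.
Stage 1: m₀ = 110,550 kg, m_f = 110,550 − 69,600 = 40,950 kg; Δv = 260×9.81×ln(2.7) = 2550.6×0.9931 ≈ 2533 m/s.
Stage 2: m₀ = 35,210 kg, m_f = 35,210 − 25,300 = 9,910 kg; Δv = 300×9.81×ln(3.553) = 2943.0×1.2678 ≈ 3731 m/s.
Total Δv = 2533 + 3731 = 6264 m/s.

Δv ≈ 6260 m/s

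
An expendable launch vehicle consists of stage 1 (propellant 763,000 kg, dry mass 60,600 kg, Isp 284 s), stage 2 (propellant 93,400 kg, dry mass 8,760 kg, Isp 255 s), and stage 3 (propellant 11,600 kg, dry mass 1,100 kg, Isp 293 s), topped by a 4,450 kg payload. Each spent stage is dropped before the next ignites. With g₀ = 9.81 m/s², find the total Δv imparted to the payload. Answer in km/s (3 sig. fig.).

Ignition mass of stage 1 = 763,000+60,600 + 93,400+8,760 + 11,600+1,100 + 4,450 = 942,910 kg.
Stage 1: m₀ = 942,910 kg, m_f = 942,910 − 763,000 = 179,910 kg; Δv = 284×9.81×ln(5.241) = 2786.0×1.6565 ≈ 4615 m/s.
Stage 2: m₀ = 119,310 kg, m_f = 119,310 − 93,400 = 25,910 kg; Δv = 255×9.81×ln(4.605) = 2501.6×1.5271 ≈ 3820 m/s.
Stage 3: m₀ = 17,150 kg, m_f = 17,150 − 11,600 = 5,550 kg; Δv = 293×9.81×ln(3.09) = 2874.3×1.1282 ≈ 3243 m/s.
Total Δv = 4615 + 3820 + 3243 = 11678 m/s.

Δv ≈ 11.7 km/s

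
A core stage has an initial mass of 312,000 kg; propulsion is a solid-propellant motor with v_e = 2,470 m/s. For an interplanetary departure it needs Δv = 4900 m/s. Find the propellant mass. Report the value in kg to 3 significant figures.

propellant mass ≈ 269000 kg

m₀/m_f = exp(Δv / v_e) = exp(4900 / 2470.0) = exp(1.9838) = 7.2704.
m_f = 312,000 / 7.2704 = 42,913.7 kg, so propellant = m₀ − m_f = 312,000 − 42,913.7 = 269,086.3 kg.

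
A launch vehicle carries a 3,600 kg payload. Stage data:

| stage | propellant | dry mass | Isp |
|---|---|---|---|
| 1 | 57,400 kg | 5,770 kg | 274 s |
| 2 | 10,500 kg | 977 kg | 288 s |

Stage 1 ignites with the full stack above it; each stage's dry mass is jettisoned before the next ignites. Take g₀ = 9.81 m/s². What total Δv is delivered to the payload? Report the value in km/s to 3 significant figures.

Δv ≈ 6.92 km/s

Ignition mass of stage 1 = 57,400+5,770 + 10,500+977 + 3,600 = 78,247 kg.
Stage 1: m₀ = 78,247 kg, m_f = 78,247 − 57,400 = 20,847 kg; Δv = 274×9.81×ln(3.753) = 2687.9×1.3227 ≈ 3555 m/s.
Stage 2: m₀ = 15,077 kg, m_f = 15,077 − 10,500 = 4,577 kg; Δv = 288×9.81×ln(3.294) = 2825.3×1.1921 ≈ 3368 m/s.
Total Δv = 3555 + 3368 = 6923 m/s.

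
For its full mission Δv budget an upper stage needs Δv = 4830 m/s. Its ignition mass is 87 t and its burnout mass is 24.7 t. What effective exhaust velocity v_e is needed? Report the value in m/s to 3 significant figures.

ln(m₀/m_f) = ln(87000/24700) = ln(3.522) = 1.2591.
v_e = Δv / ln(m₀/m_f) = 4830 / 1.2591 = 3836.1 m/s.

v_e ≈ 3840 m/s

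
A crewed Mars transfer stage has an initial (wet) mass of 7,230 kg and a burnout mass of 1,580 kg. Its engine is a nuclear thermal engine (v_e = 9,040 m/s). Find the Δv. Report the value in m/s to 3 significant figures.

From the ideal rocket equation, Δv = v_e · ln(m₀/m_f) = 9040.0 × ln(4.576) = 9040.0 × 1.5208 ≈ 13748.2 m/s.

Δv ≈ 13700 m/s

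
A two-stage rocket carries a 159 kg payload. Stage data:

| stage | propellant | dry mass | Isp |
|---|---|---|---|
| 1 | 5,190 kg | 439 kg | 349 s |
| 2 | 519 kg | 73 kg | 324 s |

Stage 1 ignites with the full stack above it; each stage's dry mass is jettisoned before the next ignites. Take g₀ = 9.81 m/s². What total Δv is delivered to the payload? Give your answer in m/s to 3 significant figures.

Δv ≈ 9480 m/s

Ignition mass of stage 1 = 5,190+439 + 519+73 + 159 = 6,380 kg.
Stage 1: m₀ = 6,380 kg, m_f = 6,380 − 5,190 = 1,190 kg; Δv = 349×9.81×ln(5.361) = 3423.7×1.6792 ≈ 5749 m/s.
Stage 2: m₀ = 751 kg, m_f = 751 − 519 = 232 kg; Δv = 324×9.81×ln(3.237) = 3178.4×1.1747 ≈ 3734 m/s.
Total Δv = 5749 + 3734 = 9483 m/s.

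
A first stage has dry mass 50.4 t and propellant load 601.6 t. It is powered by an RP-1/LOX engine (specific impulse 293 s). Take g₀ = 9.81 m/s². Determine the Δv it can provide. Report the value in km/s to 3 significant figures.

v_e = Isp · g₀ = 293 × 9.81 = 2874.3 m/s.
m₀ = m_dry + m_prop = 50.4 + 601.6 = 652 t.
Using Δv = v_e ln(m₀/m_f): Δv = v_e · ln(m₀/m_f) = 2874.3 × ln(12.94) = 2874.3 × 2.5601 ≈ 7358.4 m/s.

Δv ≈ 7.36 km/s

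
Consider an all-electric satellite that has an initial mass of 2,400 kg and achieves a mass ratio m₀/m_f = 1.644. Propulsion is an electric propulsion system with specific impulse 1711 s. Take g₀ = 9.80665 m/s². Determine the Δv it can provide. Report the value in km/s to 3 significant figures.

v_e = Isp · g₀ = 1711 × 9.80665 = 16779.2 m/s.
From the ideal rocket equation, Δv = v_e · ln(1.644) = 16779.2 × 0.4971 ≈ 8341.5 m/s.

Δv ≈ 8.34 km/s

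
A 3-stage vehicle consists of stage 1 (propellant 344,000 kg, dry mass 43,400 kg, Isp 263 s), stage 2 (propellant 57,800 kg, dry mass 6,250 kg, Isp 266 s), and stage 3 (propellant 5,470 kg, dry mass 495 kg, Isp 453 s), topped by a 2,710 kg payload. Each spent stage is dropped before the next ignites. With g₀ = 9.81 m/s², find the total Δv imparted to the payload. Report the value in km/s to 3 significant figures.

Δv ≈ 12.1 km/s

Ignition mass of stage 1 = 344,000+43,400 + 57,800+6,250 + 5,470+495 + 2,710 = 460,125 kg.
Stage 1: m₀ = 460,125 kg, m_f = 460,125 − 344,000 = 116,125 kg; Δv = 263×9.81×ln(3.962) = 2580.0×1.3768 ≈ 3552 m/s.
Stage 2: m₀ = 72,725 kg, m_f = 72,725 − 57,800 = 14,925 kg; Δv = 266×9.81×ln(4.873) = 2609.5×1.5836 ≈ 4132 m/s.
Stage 3: m₀ = 8,675 kg, m_f = 8,675 − 5,470 = 3,205 kg; Δv = 453×9.81×ln(2.707) = 4443.9×0.9957 ≈ 4425 m/s.
Total Δv = 3552 + 4132 + 4425 = 12109 m/s.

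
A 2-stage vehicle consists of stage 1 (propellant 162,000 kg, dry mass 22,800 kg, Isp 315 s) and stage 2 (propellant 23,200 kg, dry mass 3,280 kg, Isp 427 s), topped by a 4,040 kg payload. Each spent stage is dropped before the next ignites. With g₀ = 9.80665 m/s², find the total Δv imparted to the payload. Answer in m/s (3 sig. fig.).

Ignition mass of stage 1 = 162,000+22,800 + 23,200+3,280 + 4,040 = 215,320 kg.
Stage 1: m₀ = 215,320 kg, m_f = 215,320 − 162,000 = 53,320 kg; Δv = 315×9.80665×ln(4.038) = 3089.1×1.3958 ≈ 4312 m/s.
Stage 2: m₀ = 30,520 kg, m_f = 30,520 − 23,200 = 7,320 kg; Δv = 427×9.80665×ln(4.169) = 4187.4×1.4278 ≈ 5979 m/s.
Total Δv = 4312 + 5979 = 10291 m/s.

Δv ≈ 10300 m/s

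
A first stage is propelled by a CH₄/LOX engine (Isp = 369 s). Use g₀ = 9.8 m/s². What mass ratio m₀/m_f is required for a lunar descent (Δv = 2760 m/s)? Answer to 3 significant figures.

v_e = Isp · g₀ = 369 × 9.8 = 3616.2 m/s.
Rocket equation: m₀/m_f = exp(Δv / v_e) = exp(2760 / 3616.2) = exp(0.7632) = 2.1452.

mass ratio ≈ 2.15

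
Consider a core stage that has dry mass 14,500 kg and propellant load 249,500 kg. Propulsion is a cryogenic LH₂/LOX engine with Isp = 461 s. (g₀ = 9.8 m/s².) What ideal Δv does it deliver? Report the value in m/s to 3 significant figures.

v_e = Isp · g₀ = 461 × 9.8 = 4517.8 m/s.
m₀ = m_dry + m_prop = 14,500 + 249,500 = 264,000 kg.
Δv = v_e · ln(m₀/m_f) = 4517.8 × ln(18.21) = 4517.8 × 2.9018 ≈ 13109.8 m/s.

Δv ≈ 13100 m/s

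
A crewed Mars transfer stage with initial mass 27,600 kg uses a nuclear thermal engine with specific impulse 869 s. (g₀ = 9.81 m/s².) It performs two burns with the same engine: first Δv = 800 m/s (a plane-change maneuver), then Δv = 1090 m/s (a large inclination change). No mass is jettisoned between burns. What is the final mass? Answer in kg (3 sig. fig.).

v_e = Isp · g₀ = 869 × 9.81 = 8524.9 m/s.
After the first burn: m = 27600 × exp(−800/8524.9) = 27600 × 0.91043 = 25,127.9 kg.
After the second burn: m = 25,127.9 × exp(−1090/8524.9) = 25,127.9 × 0.87998 = 22,112 kg.

final mass ≈ 22100 kg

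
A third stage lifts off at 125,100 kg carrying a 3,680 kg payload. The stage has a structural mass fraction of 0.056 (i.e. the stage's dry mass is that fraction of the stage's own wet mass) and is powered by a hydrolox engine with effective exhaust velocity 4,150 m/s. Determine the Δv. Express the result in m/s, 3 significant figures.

Stage wet mass = m₀ − payload = 125,100 − 3,680 = 121,420 kg.
Stage dry mass = ε × stage wet mass = 0.056 × 121,420 = 6,799.52 kg.
Burnout mass m_f = stage dry + payload = 6,799.52 + 3,680 = 10,479.52 kg.
Δv = v_e · ln(125,100/10,479.52) = 4150.0 × ln(11.94) = 4150.0 × 2.4797 ≈ 10291 m/s.

Δv ≈ 10300 m/s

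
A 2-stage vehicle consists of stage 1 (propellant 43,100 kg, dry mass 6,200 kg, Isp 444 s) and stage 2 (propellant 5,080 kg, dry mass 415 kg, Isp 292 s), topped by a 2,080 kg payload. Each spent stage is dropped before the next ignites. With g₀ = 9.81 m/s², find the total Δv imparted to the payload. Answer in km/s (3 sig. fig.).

Ignition mass of stage 1 = 43,100+6,200 + 5,080+415 + 2,080 = 56,875 kg.
Stage 1: m₀ = 56,875 kg, m_f = 56,875 − 43,100 = 13,775 kg; Δv = 444×9.81×ln(4.129) = 4355.6×1.4180 ≈ 6176 m/s.
Stage 2: m₀ = 7,575 kg, m_f = 7,575 − 5,080 = 2,495 kg; Δv = 292×9.81×ln(3.036) = 2864.5×1.1106 ≈ 3181 m/s.
Total Δv = 6176 + 3181 = 9357 m/s.

Δv ≈ 9.36 km/s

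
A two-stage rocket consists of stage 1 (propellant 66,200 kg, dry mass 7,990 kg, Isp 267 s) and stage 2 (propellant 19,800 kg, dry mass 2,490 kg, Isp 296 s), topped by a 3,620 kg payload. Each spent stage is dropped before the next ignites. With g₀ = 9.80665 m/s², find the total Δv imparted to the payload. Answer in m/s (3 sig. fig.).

Δv ≈ 7030 m/s

Ignition mass of stage 1 = 66,200+7,990 + 19,800+2,490 + 3,620 = 100,100 kg.
Stage 1: m₀ = 100,100 kg, m_f = 100,100 − 66,200 = 33,900 kg; Δv = 267×9.80665×ln(2.953) = 2618.4×1.0828 ≈ 2835 m/s.
Stage 2: m₀ = 25,910 kg, m_f = 25,910 − 19,800 = 6,110 kg; Δv = 296×9.80665×ln(4.241) = 2902.8×1.4447 ≈ 4194 m/s.
Total Δv = 2835 + 4194 = 7029 m/s.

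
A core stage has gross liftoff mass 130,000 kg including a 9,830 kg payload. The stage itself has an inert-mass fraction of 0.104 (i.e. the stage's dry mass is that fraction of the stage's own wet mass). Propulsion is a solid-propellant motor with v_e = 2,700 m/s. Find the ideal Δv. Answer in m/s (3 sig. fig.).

Δv ≈ 4760 m/s

Stage wet mass = m₀ − payload = 130,000 − 9,830 = 120,170 kg.
Stage dry mass = ε × stage wet mass = 0.104 × 120,170 = 12,497.7 kg.
Burnout mass m_f = stage dry + payload = 12,497.7 + 9,830 = 22,327.7 kg.
Rocket equation: Δv = v_e · ln(130,000/22,327.7) = 2700.0 × ln(5.822) = 2700.0 × 1.7617 ≈ 4757 m/s.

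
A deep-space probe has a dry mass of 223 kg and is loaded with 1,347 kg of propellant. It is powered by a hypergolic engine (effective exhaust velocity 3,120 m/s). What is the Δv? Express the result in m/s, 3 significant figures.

m₀ = m_dry + m_prop = 223 + 1,347 = 1,570 kg.
Δv = v_e · ln(m₀/m_f) = 3120.0 × ln(7.04) = 3120.0 × 1.9517 ≈ 6089.2 m/s.

Δv ≈ 6090 m/s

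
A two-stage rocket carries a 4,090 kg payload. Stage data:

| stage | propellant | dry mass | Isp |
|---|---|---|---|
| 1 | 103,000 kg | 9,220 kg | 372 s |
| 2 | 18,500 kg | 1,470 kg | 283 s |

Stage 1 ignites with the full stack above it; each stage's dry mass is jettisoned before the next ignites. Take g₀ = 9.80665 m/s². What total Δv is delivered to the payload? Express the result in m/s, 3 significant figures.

Δv ≈ 9210 m/s

Ignition mass of stage 1 = 103,000+9,220 + 18,500+1,470 + 4,090 = 136,280 kg.
Stage 1: m₀ = 136,280 kg, m_f = 136,280 − 103,000 = 33,280 kg; Δv = 372×9.80665×ln(4.095) = 3648.1×1.4098 ≈ 5143 m/s.
Stage 2: m₀ = 24,060 kg, m_f = 24,060 − 18,500 = 5,560 kg; Δv = 283×9.80665×ln(4.327) = 2775.3×1.4650 ≈ 4066 m/s.
Total Δv = 5143 + 4066 = 9209 m/s.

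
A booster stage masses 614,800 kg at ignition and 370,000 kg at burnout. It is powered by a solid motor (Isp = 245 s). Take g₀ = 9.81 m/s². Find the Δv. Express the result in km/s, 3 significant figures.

v_e = Isp · g₀ = 245 × 9.81 = 2403.5 m/s.
From the ideal rocket equation, Δv = v_e · ln(m₀/m_f) = 2403.5 × ln(1.662) = 2403.5 × 0.5078 ≈ 1220.5 m/s.

Δv ≈ 1.22 km/s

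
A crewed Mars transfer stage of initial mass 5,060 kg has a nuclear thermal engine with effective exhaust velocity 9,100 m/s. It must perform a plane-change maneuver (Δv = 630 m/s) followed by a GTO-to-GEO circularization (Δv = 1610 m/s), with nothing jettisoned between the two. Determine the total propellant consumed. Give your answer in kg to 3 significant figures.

total propellant consumed ≈ 1100 kg

After the first burn: m = 5060 × exp(−630/9100.0) = 5060 × 0.93311 = 4,721.54 kg.
After the second burn: m = 4,721.54 × exp(−1610/9100.0) = 4,721.54 × 0.83784 = 3,955.9 kg.
Total propellant = m₀ − m_final = 5060 − 3,955.9 = 1,104.1 kg.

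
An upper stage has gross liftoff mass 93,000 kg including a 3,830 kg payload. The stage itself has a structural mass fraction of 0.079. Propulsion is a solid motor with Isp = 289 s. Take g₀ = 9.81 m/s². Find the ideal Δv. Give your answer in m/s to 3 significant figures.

Δv ≈ 6080 m/s

Stage wet mass = m₀ − payload = 93,000 − 3,830 = 89,170 kg.
Stage dry mass = ε × stage wet mass = 0.079 × 89,170 = 7,044.43 kg.
Burnout mass m_f = stage dry + payload = 7,044.43 + 3,830 = 10,874.43 kg.
v_e = Isp · g₀ = 289 × 9.81 = 2835.1 m/s.
Using Δv = v_e ln(m₀/m_f): Δv = v_e · ln(93,000/10,874.43) = 2835.1 × ln(8.552) = 2835.1 × 2.1462 ≈ 6085 m/s.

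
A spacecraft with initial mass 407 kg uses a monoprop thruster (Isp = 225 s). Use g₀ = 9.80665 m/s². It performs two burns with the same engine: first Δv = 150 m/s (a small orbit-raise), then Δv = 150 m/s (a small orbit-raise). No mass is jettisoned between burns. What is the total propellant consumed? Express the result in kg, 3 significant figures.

v_e = Isp · g₀ = 225 × 9.80665 = 2206.5 m/s.
After the first burn: m = 407 × exp(−150/2206.5) = 407 × 0.93428 = 380.252 kg.
After the second burn: m = 380.252 × exp(−150/2206.5) = 380.252 × 0.93428 = 355.262 kg.
Total propellant = m₀ − m_final = 407 − 355.262 = 51.738 kg.

total propellant consumed ≈ 51.7 kg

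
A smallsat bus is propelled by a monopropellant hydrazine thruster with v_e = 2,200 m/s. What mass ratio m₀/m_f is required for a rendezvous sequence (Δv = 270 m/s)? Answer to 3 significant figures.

Rocket equation: m₀/m_f = exp(Δv / v_e) = exp(270 / 2200.0) = exp(0.1227) = 1.1306.

mass ratio ≈ 1.13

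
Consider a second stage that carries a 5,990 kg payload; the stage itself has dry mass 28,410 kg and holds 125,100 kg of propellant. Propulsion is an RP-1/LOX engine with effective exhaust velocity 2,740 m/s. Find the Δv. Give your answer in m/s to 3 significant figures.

Δv ≈ 4200 m/s

m₀ = payload + dry + propellant = 5,990 + 28,410 + 125,100 = 159,500 kg.
m_f = payload + dry = 5,990 + 28,410 = 34,400 kg.
Using Δv = v_e ln(m₀/m_f): Δv = v_e · ln(m₀/m_f) = 2740.0 × ln(4.637) = 2740.0 × 1.5340 ≈ 4203.1 m/s.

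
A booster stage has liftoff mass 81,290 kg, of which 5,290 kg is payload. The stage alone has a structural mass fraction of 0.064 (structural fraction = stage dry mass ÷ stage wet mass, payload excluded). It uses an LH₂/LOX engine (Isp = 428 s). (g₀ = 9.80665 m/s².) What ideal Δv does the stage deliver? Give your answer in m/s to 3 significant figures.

Δv ≈ 8730 m/s

Stage wet mass = m₀ − payload = 81,290 − 5,290 = 76,000 kg.
Stage dry mass = ε × stage wet mass = 0.064 × 76,000 = 4,864 kg.
Burnout mass m_f = stage dry + payload = 4,864 + 5,290 = 10,154 kg.
v_e = Isp · g₀ = 428 × 9.80665 = 4197.2 m/s.
Δv = v_e · ln(81,290/10,154) = 4197.2 × ln(8.006) = 4197.2 × 2.0802 ≈ 8731 m/s.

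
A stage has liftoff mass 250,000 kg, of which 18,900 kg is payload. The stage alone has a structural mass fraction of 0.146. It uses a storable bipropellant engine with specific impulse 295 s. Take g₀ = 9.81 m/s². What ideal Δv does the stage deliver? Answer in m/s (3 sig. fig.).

Stage wet mass = m₀ − payload = 250,000 − 18,900 = 231,100 kg.
Stage dry mass = ε × stage wet mass = 0.146 × 231,100 = 33,740.6 kg.
Burnout mass m_f = stage dry + payload = 33,740.6 + 18,900 = 52,640.6 kg.
v_e = Isp · g₀ = 295 × 9.81 = 2894.0 m/s.
Δv = v_e · ln(250,000/52,640.6) = 2894.0 × ln(4.749) = 2894.0 × 1.5580 ≈ 4509 m/s.

Δv ≈ 4510 m/s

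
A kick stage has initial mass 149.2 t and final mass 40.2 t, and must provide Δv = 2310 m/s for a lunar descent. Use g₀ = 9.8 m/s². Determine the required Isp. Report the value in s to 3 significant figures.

ln(m₀/m_f) = ln(149200/40200) = ln(3.711) = 1.3114.
From the ideal rocket equation, v_e = Δv / ln(m₀/m_f) = 2310 / 1.3114 = 1761.4 m/s.
Isp = v_e / g₀ = 1761.4 / 9.8 = 179.7 s.

Isp ≈ 180 s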